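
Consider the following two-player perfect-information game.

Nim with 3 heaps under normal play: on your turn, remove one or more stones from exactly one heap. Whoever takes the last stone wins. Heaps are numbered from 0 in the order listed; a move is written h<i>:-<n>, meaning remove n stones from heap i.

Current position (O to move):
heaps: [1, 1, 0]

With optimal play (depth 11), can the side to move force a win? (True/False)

O winning at [(1,1,0)]: False

ply 1, O at (1,1,0) | h0:-1=-1→(0,1,0)*; h1:-1=-1→(1,0,0)
ply 2, X at (0,1,0) | h1:-1=+1→(0,0,0)*
ply 3: (0,0,0) is terminal -1 (O); from (1,1,0) depth 11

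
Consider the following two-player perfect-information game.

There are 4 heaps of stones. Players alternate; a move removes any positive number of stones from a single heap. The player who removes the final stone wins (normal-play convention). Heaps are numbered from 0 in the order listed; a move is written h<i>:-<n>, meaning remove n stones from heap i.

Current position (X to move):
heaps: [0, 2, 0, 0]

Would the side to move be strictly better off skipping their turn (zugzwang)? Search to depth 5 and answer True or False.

zugzwang((0,2,0,0), X) = False

[(0,2,0,0)] X move#1: h1:-1:-1/(0,1,0,0), h1:-2:+1/(0,0,0,0)*
[(0,0,0,0)] end (terminal -1, O#2); searched (0,2,0,0) to 5
suppose X passes — search the same position with O to move:
pass> [(0,2,0,0)] O move#1: h1:-1:-1/(0,1,0,0), h1:-2:+1/(0,0,0,0)*
pass> [(0,0,0,0)] end (terminal -1, X#2); searched (0,2,0,0) to 5
for X: play +1, pass -1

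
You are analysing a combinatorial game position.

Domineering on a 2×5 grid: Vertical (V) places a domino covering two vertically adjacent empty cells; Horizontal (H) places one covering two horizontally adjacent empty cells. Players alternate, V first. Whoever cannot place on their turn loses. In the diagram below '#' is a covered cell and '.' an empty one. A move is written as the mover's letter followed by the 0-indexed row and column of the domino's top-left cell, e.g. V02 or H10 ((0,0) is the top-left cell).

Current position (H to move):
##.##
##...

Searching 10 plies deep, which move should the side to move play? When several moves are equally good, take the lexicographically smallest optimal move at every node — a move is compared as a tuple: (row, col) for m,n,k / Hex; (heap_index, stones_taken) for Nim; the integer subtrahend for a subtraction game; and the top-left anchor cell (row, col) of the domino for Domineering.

H's best at [##.##/##...]: H12

p1 H@[##.##/##...]: H12[##.##/####.]+1* H13[##.##/##.##]-1
p2 V@[##.##/####.] terminal -1; root [##.##/##...] d10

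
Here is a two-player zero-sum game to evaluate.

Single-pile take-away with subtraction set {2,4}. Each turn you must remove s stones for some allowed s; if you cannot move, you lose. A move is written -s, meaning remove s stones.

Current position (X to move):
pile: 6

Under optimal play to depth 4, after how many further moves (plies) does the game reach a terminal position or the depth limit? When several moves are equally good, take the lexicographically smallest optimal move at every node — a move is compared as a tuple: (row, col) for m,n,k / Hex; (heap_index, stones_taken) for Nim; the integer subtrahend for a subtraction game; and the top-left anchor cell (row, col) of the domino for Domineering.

p1 X@[6]: -2[4]-1* -4[2]-1
p2 O@[4]: -2[2]-1 -4[0]+1*
p3 X@[0] terminal -1; root [6] d4

PV length from [6]: 2 plies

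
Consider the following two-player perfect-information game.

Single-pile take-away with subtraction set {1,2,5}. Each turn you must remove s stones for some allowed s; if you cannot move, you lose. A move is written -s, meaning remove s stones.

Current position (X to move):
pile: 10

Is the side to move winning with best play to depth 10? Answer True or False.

ply 1, X at 10 | -1=+1→9*; -2=-1→8; -5=-1→5
ply 2, O at 9 | -1=-1→8*; -2=-1→7; -5=-1→4
ply 3, X at 8 | -1=-1→7; -2=+1→6*; -5=+1→3
ply 4, O at 6 | -1=-1→5*; -2=-1→4; -5=-1→1
ply 5, X at 5 | -1=-1→4; -2=+1→3*; -5=+1→0
ply 6, O at 3 | -1=-1→2*; -2=-1→1
ply 7, X at 2 | -1=-1→1; -2=+1→0*
ply 8: 0 is terminal -1 (O); from 10 depth 10

X winning at [10]: True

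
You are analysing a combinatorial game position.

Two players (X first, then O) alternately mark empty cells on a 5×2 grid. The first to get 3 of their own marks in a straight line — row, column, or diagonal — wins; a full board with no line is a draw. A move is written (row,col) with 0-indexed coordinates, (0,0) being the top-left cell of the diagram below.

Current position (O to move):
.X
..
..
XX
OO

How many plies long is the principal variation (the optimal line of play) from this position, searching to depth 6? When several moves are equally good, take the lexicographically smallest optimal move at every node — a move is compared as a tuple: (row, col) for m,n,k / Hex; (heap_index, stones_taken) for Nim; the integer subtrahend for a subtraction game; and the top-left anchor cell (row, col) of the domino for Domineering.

ply 1, O at .X/../../XX/OO | (0,0)=+0→OX/../../XX/OO*; (1,0)=+0→.X/O./../XX/OO; (1,1)=+0→.X/.O/../XX/OO; (2,0)=+0→.X/../O./XX/OO; (2,1)=+0→.X/../.O/XX/OO
ply 2, X at OX/../../XX/OO | (1,0)=+0→OX/X./../XX/OO*; (1,1)=+0→OX/.X/../XX/OO; (2,0)=+0→OX/../X./XX/OO; (2,1)=+0→OX/../.X/XX/OO
ply 3, O at OX/X./../XX/OO | (1,1)=-1→OX/XO/../XX/OO; (2,0)=+0→OX/X./O./XX/OO*; (2,1)=-1→OX/X./.O/XX/OO
ply 4, X at OX/X./O./XX/OO | (1,1)=+0→OX/XX/O./XX/OO*; (2,1)=+0→OX/X./OX/XX/OO
ply 5, O at OX/XX/O./XX/OO | (2,1)=+0→OX/XX/OO/XX/OO*
ply 6: OX/XX/OO/XX/OO is terminal +0 (X); from .X/../../XX/OO depth 6

PV length from [.X/../../XX/OO]: 5 plies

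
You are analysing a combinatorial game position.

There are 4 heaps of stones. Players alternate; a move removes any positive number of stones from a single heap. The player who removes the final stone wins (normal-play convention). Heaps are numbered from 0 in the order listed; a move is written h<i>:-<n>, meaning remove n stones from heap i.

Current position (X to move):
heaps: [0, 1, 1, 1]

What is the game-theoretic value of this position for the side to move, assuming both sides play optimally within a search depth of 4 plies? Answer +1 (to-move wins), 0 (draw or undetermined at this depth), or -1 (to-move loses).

ply 1, X at (0,1,1,1) | h1:-1=+1→(0,0,1,1)*; h2:-1=+1→(0,1,0,1); h3:-1=+1→(0,1,1,0)
ply 2, O at (0,0,1,1) | h2:-1=-1→(0,0,0,1)*; h3:-1=-1→(0,0,1,0)
ply 3, X at (0,0,0,1) | h3:-1=+1→(0,0,0,0)*
ply 4: (0,0,0,0) is terminal -1 (O); from (0,1,1,1) depth 4

value((0,1,1,1), X) = +1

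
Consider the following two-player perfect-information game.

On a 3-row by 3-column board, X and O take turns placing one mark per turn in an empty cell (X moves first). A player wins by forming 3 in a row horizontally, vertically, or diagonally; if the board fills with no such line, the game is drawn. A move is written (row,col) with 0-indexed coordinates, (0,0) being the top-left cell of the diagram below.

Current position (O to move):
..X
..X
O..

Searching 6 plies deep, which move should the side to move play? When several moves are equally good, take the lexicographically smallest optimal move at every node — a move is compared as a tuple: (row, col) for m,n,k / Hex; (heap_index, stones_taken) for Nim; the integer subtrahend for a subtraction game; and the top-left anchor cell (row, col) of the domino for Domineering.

[..X/..X/O..] O move#1: (0,0):-1/O.X/..X/O.., (0,1):-1/.OX/..X/O.., (1,0):-1/..X/O.X/O.., (1,1):-1/..X/.OX/O.., (2,1):-1/..X/..X/OO., (2,2):+1/..X/..X/O.O*
[..X/..X/O.O] X move#2: (0,0):-1/X.X/..X/O.O*, (0,1):-1/.XX/..X/O.O, (1,0):-1/..X/X.X/O.O, (1,1):-1/..X/.XX/O.O, (2,1):-1/..X/..X/OXO
[X.X/..X/O.O] O move#3: (0,1):+0/XOX/..X/O.O, (1,0):-1/X.X/O.X/O.O, (1,1):-1/X.X/.OX/O.O, (2,1):+1/X.X/..X/OOO*
[X.X/..X/OOO] end (terminal -1, X#4); searched ..X/..X/O.. to 6

O's best at [..X/..X/O..]: (2,2)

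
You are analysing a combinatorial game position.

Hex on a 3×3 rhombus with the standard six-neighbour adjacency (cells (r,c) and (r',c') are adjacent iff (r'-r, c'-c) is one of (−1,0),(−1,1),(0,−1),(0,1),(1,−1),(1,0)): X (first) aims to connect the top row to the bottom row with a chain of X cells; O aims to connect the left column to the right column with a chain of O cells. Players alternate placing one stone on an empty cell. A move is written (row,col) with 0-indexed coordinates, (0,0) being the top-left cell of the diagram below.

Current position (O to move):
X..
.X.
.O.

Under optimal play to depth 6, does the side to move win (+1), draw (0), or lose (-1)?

p1 O@[X../.X./.O.]: (0,1)[XO./.X./.O.]-1 (0,2)[X.O/.X./.O.]-1 (1,0)[X../OX./.O.]-1 (1,2)[X../.XO/.O.]-1 (2,0)[X../.X./OO.]+1* (2,2)[X../.X./.OO]-1
p2 X@[X../.X./OO.]: (0,1)[XX./.X./OO.]-1* (0,2)[X.X/.X./OO.]-1 (1,0)[X../XX./OO.]-1 (1,2)[X../.XX/OO.]-1 (2,2)[X../.X./OOX]-1
p3 O@[XX./.X./OO.]: (0,2)[XXO/.X./OO.]+1* (1,0)[XX./OX./OO.]+1 (1,2)[XX./.XO/OO.]+1 (2,2)[XX./.X./OOO]+1
p4 X@[XXO/.X./OO.]: (1,0)[XXO/XX./OO.]-1* (1,2)[XXO/.XX/OO.]-1 (2,2)[XXO/.X./OOX]-1
p5 O@[XXO/XX./OO.]: (1,2)[XXO/XXO/OO.]+1* (2,2)[XXO/XX./OOO]+1
p6 X@[XXO/XXO/OO.] terminal -1; root [X../.X./.O.] d6

value(X../.X./.O., O) = +1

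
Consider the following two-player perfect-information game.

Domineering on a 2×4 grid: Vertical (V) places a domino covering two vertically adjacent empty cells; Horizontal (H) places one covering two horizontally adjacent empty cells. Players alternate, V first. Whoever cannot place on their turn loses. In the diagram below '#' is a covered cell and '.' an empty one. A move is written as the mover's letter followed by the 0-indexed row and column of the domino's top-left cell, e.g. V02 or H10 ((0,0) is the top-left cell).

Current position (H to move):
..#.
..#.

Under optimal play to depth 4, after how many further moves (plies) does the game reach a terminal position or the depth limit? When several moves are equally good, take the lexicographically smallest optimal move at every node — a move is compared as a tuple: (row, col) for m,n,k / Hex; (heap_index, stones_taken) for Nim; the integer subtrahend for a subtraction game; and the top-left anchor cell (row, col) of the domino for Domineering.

p1 H@[..#./..#.]: H00[###./..#.]+1* H10[..#./###.]+1
p2 V@[###./..#.]: V03[####/..##]-1*
p3 H@[####/..##]: H10[####/####]+1*
p4 V@[####/####] terminal -1; root [..#./..#.] d4

PV length from [..#./..#.]: 3 plies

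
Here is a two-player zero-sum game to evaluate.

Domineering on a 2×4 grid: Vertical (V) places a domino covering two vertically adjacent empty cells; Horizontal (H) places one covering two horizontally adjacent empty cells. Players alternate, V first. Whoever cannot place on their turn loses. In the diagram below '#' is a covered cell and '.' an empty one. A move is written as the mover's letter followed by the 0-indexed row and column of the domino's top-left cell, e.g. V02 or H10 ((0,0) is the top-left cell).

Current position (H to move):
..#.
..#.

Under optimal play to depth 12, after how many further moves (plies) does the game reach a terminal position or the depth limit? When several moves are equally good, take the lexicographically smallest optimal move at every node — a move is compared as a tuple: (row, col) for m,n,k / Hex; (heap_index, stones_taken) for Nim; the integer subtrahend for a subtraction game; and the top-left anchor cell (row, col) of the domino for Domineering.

PV length from [..#./..#.]: 3 plies

[..#./..#.] H move#1: H00:+1/###./..#.*, H10:+1/..#./###.
[###./..#.] V move#2: V03:-1/####/..##*
[####/..##] H move#3: H10:+1/####/####*
[####/####] end (terminal -1, V#4); searched ..#./..#. to 12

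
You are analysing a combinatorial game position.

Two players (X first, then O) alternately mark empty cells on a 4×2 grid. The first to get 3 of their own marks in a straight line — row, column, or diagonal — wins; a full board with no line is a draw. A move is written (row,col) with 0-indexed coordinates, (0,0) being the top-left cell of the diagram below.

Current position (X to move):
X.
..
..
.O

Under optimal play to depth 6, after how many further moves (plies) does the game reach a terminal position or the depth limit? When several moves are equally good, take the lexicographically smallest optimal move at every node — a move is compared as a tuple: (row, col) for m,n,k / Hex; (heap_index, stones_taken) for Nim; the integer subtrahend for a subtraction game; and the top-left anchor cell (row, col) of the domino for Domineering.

ply 1, X at X./../../.O | (0,1)=+0→XX/../../.O*; (1,0)=+0→X./X./../.O; (1,1)=+0→X./.X/../.O; (2,0)=+0→X./../X./.O; (2,1)=+0→X./../.X/.O; (3,0)=+0→X./../../XO
ply 2, O at XX/../../.O | (1,0)=+0→XX/O./../.O*; (1,1)=+0→XX/.O/../.O; (2,0)=+0→XX/../O./.O; (2,1)=+0→XX/../.O/.O; (3,0)=+0→XX/../../OO
ply 3, X at XX/O./../.O | (1,1)=+0→XX/OX/../.O*; (2,0)=+0→XX/O./X./.O; (2,1)=+0→XX/O./.X/.O; (3,0)=+0→XX/O./../XO
ply 4, O at XX/OX/../.O | (2,0)=-1→XX/OX/O./.O; (2,1)=+0→XX/OX/.O/.O*; (3,0)=-1→XX/OX/../OO
ply 5, X at XX/OX/.O/.O | (2,0)=+0→XX/OX/XO/.O*; (3,0)=+0→XX/OX/.O/XO
ply 6, O at XX/OX/XO/.O | (3,0)=+0→XX/OX/XO/OO*
ply 7: XX/OX/XO/OO is terminal +0 (X); from X./../../.O depth 6

PV length from [X./../../.O]: 6 plies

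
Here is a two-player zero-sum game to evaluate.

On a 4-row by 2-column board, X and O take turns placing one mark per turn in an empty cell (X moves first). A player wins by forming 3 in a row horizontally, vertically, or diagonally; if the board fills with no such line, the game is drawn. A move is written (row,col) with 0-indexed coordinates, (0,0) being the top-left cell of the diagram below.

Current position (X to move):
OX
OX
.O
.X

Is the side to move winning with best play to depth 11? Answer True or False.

X winning at [OX/OX/.O/.X]: False

ply 1, X at OX/OX/.O/.X | (2,0)=+0→OX/OX/XO/.X*; (3,0)=-1→OX/OX/.O/XX
ply 2, O at OX/OX/XO/.X | (3,0)=+0→OX/OX/XO/OX*
ply 3: OX/OX/XO/OX is terminal +0 (X); from OX/OX/.O/.X depth 11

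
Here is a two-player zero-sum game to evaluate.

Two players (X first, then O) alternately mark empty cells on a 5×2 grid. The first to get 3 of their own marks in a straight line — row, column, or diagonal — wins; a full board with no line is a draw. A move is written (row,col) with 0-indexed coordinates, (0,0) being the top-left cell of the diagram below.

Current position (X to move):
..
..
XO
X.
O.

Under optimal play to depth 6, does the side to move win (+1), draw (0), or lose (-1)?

[../../XO/X./O.] X move#1: (0,0):+0/X./../XO/X./O., (0,1):+0/.X/../XO/X./O., (1,0):+1/../X./XO/X./O.*, (1,1):+0/../.X/XO/X./O., (3,1):+0/../../XO/XX/O., (4,1):+0/../../XO/X./OX
[../X./XO/X./O.] end (terminal -1, O#2); searched ../../XO/X./O. to 6

value(../../XO/X./O., X) = +1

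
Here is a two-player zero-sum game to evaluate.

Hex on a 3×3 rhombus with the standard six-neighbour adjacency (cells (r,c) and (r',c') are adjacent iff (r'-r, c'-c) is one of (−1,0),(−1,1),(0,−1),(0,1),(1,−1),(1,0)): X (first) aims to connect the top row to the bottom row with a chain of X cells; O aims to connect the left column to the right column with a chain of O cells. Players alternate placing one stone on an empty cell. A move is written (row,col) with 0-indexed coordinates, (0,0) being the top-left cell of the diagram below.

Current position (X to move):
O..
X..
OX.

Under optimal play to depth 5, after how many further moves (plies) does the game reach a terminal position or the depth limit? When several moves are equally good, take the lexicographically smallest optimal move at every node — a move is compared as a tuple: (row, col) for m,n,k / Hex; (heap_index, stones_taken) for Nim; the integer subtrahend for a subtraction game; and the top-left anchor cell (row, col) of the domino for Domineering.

PV length from [O../X../OX.]: 3 plies

[O../X../OX.] X move#1: (0,1):-1/OX./X../OX., (0,2):+1/O.X/X../OX.*, (1,1):+1/O../XX./OX., (1,2):-1/O../X.X/OX., (2,2):-1/O../X../OXX
[O.X/X../OX.] O move#2: (0,1):-1/OOX/X../OX.*, (1,1):-1/O.X/XO./OX., (1,2):-1/O.X/X.O/OX., (2,2):-1/O.X/X../OXO
[OOX/X../OX.] X move#3: (1,1):+1/OOX/XX./OX.*, (1,2):+1/OOX/X.X/OX., (2,2):+1/OOX/X../OXX
[OOX/XX./OX.] end (terminal -1, O#4); searched O../X../OX. to 5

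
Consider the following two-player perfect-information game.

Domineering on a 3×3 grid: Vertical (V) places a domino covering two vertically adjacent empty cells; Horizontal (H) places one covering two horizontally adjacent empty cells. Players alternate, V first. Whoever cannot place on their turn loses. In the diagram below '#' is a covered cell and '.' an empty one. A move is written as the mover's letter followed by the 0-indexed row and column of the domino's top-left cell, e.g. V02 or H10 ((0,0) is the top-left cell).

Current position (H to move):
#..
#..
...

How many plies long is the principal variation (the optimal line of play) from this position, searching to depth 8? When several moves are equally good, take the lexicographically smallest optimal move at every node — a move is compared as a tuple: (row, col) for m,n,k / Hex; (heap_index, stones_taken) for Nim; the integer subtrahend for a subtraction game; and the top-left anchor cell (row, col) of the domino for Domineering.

p1 H@[#../#../...]: H01[###/#../...]-1 H11[#../###/...]+1* H20[#../#../##.]-1 H21[#../#../.##]-1
p2 V@[#../###/...] terminal -1; root [#../#../...] d8

PV length from [#../#../...]: 1 ply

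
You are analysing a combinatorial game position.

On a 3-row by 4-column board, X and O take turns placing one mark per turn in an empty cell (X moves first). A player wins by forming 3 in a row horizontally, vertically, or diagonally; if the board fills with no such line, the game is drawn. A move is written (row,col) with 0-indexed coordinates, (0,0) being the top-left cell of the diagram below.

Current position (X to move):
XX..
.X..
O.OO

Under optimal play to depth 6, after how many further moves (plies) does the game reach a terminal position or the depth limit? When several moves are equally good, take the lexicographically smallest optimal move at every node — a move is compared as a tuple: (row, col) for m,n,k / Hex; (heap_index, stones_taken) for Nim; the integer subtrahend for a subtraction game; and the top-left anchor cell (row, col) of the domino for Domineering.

[XX../.X../O.OO] X move#1: (0,2):+1/XXX./.X../O.OO*, (0,3):-1/XX.X/.X../O.OO, (1,0):-1/XX../XX../O.OO, (1,2):-1/XX../.XX./O.OO, (1,3):-1/XX../.X.X/O.OO, (2,1):+1/XX../.X../OXOO
[XXX./.X../O.OO] end (terminal -1, O#2); searched XX../.X../O.OO to 6

PV length from [XX../.X../O.OO]: 1 ply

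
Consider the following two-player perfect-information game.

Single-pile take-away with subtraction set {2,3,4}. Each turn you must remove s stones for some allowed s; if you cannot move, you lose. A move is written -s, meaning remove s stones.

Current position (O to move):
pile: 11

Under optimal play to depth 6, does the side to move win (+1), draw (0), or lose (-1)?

value(11, O) = +1

p1 O@[11]: -2[9]-1 -3[8]-1 -4[7]+1*
p2 X@[7]: -2[5]-1* -3[4]-1 -4[3]-1
p3 O@[5]: -2[3]-1 -3[2]-1 -4[1]+1*
p4 X@[1] terminal -1; root [11] d6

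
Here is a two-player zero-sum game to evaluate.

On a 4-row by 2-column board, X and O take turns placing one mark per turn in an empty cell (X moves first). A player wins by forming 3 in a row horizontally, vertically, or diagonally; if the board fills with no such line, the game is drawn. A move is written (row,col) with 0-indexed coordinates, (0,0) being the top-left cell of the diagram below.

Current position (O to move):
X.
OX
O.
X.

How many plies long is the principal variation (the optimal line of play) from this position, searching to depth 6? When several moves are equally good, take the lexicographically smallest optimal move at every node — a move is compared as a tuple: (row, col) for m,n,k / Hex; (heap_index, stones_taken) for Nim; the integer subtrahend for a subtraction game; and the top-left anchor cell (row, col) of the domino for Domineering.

PV length from [X./OX/O./X.]: 3 plies

[X./OX/O./X.] O move#1: (0,1):+0/XO/OX/O./X.*, (2,1):+0/X./OX/OO/X., (3,1):+0/X./OX/O./XO
[XO/OX/O./X.] X move#2: (2,1):+0/XO/OX/OX/X.*, (3,1):+0/XO/OX/O./XX
[XO/OX/OX/X.] O move#3: (3,1):+0/XO/OX/OX/XO*
[XO/OX/OX/XO] end (terminal +0, X#4); searched X./OX/O./X. to 6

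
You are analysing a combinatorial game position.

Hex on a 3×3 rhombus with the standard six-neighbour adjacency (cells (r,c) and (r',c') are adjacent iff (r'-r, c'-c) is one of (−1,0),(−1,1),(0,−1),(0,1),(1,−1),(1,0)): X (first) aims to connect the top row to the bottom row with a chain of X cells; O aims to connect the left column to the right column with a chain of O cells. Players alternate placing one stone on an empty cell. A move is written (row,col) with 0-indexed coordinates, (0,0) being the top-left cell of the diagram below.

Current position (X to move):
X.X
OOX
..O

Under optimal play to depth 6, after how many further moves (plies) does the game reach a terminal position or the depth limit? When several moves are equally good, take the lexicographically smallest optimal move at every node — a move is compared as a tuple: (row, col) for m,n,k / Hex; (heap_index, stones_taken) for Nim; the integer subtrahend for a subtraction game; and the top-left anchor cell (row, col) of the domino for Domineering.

p1 X@[X.X/OOX/..O]: (0,1)[XXX/OOX/..O]-1 (2,0)[X.X/OOX/X.O]-1 (2,1)[X.X/OOX/.XO]+1*
p2 O@[X.X/OOX/.XO] terminal -1; root [X.X/OOX/..O] d6

PV length from [X.X/OOX/..O]: 1 ply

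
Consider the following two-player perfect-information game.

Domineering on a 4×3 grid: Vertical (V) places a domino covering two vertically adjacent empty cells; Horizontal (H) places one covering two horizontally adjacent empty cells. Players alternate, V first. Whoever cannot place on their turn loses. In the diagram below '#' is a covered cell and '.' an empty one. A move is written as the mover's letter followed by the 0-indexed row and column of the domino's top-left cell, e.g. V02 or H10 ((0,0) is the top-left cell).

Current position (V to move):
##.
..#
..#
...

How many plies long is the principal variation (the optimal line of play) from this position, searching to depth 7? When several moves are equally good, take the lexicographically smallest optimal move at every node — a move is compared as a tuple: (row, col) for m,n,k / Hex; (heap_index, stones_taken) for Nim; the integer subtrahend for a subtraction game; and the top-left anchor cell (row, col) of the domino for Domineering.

p1 V@[##./..#/..#/...]: V10[##./#.#/#.#/...]+1* V11[##./.##/.##/...]+1 V20[##./..#/#.#/#..]+1 V21[##./..#/.##/.#.]+1
p2 H@[##./#.#/#.#/...]: H30[##./#.#/#.#/##.]-1* H31[##./#.#/#.#/.##]-1
p3 V@[##./#.#/#.#/##.]: V11[##./###/###/##.]+1*
p4 H@[##./###/###/##.] terminal -1; root [##./..#/..#/...] d7

PV length from [##./..#/..#/...]: 3 plies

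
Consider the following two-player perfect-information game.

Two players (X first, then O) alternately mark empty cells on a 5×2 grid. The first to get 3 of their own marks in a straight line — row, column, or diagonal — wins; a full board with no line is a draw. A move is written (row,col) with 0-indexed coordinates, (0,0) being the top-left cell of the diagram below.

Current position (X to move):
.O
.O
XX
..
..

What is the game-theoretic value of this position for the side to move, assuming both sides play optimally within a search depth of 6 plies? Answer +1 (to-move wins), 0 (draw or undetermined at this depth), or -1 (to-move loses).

value(.O/.O/XX/../.., X) = +1

p1 X@[.O/.O/XX/../..]: (0,0)[XO/.O/XX/../..]+0 (1,0)[.O/XO/XX/../..]+1* (3,0)[.O/.O/XX/X./..]+1 (3,1)[.O/.O/XX/.X/..]+1 (4,0)[.O/.O/XX/../X.]+0 (4,1)[.O/.O/XX/../.X]+1
p2 O@[.O/XO/XX/../..]: (0,0)[OO/XO/XX/../..]-1* (3,0)[.O/XO/XX/O./..]-1 (3,1)[.O/XO/XX/.O/..]-1 (4,0)[.O/XO/XX/../O.]-1 (4,1)[.O/XO/XX/../.O]-1
p3 X@[OO/XO/XX/../..]: (3,0)[OO/XO/XX/X./..]+1* (3,1)[OO/XO/XX/.X/..]+1 (4,0)[OO/XO/XX/../X.]+0 (4,1)[OO/XO/XX/../.X]+1
p4 O@[OO/XO/XX/X./..] terminal -1; root [.O/.O/XX/../..] d6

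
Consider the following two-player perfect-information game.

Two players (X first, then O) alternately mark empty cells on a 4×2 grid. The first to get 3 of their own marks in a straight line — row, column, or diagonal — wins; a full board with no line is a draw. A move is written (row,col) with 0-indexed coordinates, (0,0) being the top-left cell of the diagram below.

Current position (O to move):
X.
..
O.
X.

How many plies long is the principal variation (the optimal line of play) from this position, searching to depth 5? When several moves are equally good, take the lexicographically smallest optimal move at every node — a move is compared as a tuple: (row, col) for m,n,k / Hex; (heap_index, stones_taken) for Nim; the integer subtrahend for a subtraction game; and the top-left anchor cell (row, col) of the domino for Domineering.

p1 O@[X./../O./X.]: (0,1)[XO/../O./X.]+0* (1,0)[X./O./O./X.]+0 (1,1)[X./.O/O./X.]+0 (2,1)[X./../OO/X.]+0 (3,1)[X./../O./XO]+0
p2 X@[XO/../O./X.]: (1,0)[XO/X./O./X.]+0* (1,1)[XO/.X/O./X.]+0 (2,1)[XO/../OX/X.]+0 (3,1)[XO/../O./XX]+0
p3 O@[XO/X./O./X.]: (1,1)[XO/XO/O./X.]+0* (2,1)[XO/X./OO/X.]+0 (3,1)[XO/X./O./XO]+0
p4 X@[XO/XO/O./X.]: (2,1)[XO/XO/OX/X.]+0* (3,1)[XO/XO/O./XX]-1
p5 O@[XO/XO/OX/X.]: (3,1)[XO/XO/OX/XO]+0*
p6 X@[XO/XO/OX/XO] terminal +0; root [X./../O./X.] d5

PV length from [X./../O./X.]: 5 plies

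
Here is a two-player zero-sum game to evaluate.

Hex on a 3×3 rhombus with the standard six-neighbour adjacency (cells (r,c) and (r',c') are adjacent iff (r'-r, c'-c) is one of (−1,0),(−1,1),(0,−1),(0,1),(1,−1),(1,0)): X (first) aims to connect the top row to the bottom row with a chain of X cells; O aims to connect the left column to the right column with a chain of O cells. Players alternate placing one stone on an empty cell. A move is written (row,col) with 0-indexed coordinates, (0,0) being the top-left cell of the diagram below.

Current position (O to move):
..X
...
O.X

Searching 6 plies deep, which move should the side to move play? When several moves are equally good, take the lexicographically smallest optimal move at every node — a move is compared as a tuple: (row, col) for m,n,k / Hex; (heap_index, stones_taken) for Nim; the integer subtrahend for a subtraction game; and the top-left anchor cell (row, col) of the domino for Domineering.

[..X/.../O.X] O move#1: (0,0):-1/O.X/.../O.X, (0,1):-1/.OX/.../O.X, (1,0):-1/..X/O../O.X, (1,1):-1/..X/.O./O.X, (1,2):+1/..X/..O/O.X*, (2,1):-1/..X/.../OOX
[..X/..O/O.X] X move#2: (0,0):-1/X.X/..O/O.X*, (0,1):-1/.XX/..O/O.X, (1,0):-1/..X/X.O/O.X, (1,1):-1/..X/.XO/O.X, (2,1):-1/..X/..O/OXX
[X.X/..O/O.X] O move#3: (0,1):+1/XOX/..O/O.X*, (1,0):+1/X.X/O.O/O.X, (1,1):+1/X.X/.OO/O.X, (2,1):+1/X.X/..O/OOX
[XOX/..O/O.X] X move#4: (1,0):-1/XOX/X.O/O.X*, (1,1):-1/XOX/.XO/O.X, (2,1):-1/XOX/..O/OXX
[XOX/X.O/O.X] O move#5: (1,1):+1/XOX/XOO/O.X*, (2,1):+1/XOX/X.O/OOX
[XOX/XOO/O.X] end (terminal -1, X#6); searched ..X/.../O.X to 6

O's best at [..X/.../O.X]: (1,2)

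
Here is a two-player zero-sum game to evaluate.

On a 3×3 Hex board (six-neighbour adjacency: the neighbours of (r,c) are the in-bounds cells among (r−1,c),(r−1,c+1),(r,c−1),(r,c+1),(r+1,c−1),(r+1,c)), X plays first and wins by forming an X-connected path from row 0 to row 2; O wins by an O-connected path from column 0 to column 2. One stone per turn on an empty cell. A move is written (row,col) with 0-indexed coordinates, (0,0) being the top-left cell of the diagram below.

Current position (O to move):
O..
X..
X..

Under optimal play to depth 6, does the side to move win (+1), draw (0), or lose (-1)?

ply 1, O at O../X../X.. | (0,1)=-1→OO./X../X..*; (0,2)=-1→O.O/X../X..; (1,1)=-1→O../XO./X..; (1,2)=-1→O../X.O/X..; (2,1)=-1→O../X../XO.; (2,2)=-1→O../X../X.O
ply 2, X at OO./X../X.. | (0,2)=+1→OOX/X../X..*; (1,1)=-1→OO./XX./X..; (1,2)=-1→OO./X.X/X..; (2,1)=-1→OO./X../XX.; (2,2)=-1→OO./X../X.X
ply 3, O at OOX/X../X.. | (1,1)=-1→OOX/XO./X..*; (1,2)=-1→OOX/X.O/X..; (2,1)=-1→OOX/X../XO.; (2,2)=-1→OOX/X../X.O
ply 4, X at OOX/XO./X.. | (1,2)=+1→OOX/XOX/X..*; (2,1)=-1→OOX/XO./XX.; (2,2)=-1→OOX/XO./X.X
ply 5, O at OOX/XOX/X.. | (2,1)=-1→OOX/XOX/XO.*; (2,2)=-1→OOX/XOX/X.O
ply 6, X at OOX/XOX/XO. | (2,2)=+1→OOX/XOX/XOX*
ply 7: OOX/XOX/XOX is terminal -1 (O); from O../X../X.. depth 6

value(O../X../X.., O) = -1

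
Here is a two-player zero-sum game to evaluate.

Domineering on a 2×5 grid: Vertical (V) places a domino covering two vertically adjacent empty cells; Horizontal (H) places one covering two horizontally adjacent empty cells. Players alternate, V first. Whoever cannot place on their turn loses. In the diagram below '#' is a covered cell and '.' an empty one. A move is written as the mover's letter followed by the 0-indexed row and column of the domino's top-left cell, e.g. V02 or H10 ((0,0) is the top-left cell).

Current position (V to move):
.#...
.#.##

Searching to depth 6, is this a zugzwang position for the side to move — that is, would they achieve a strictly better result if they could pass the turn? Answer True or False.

zugzwang(.#.../.#.##, V) = False

ply 1, V at .#.../.#.## | V00=-1→##.../##.##; V02=+1→.##../.####*
ply 2, H at .##../.#### | H03=-1→.####/.####*
ply 3, V at .####/.#### | V00=+1→#####/#####*
ply 4: #####/##### is terminal -1 (H); from .#.../.#.## depth 6
if V skipped the turn, H would face:
~ ply 1, H at .#.../.#.## | H02=-1→.###./.#.##*; H03=-1→.#.##/.#.##
~ ply 2, V at .###./.#.## | V00=+1→####./##.##*
~ ply 3: ####./##.## is terminal -1 (H); from .#.../.#.## depth 6
compare (V): move=+1 vs pass=+1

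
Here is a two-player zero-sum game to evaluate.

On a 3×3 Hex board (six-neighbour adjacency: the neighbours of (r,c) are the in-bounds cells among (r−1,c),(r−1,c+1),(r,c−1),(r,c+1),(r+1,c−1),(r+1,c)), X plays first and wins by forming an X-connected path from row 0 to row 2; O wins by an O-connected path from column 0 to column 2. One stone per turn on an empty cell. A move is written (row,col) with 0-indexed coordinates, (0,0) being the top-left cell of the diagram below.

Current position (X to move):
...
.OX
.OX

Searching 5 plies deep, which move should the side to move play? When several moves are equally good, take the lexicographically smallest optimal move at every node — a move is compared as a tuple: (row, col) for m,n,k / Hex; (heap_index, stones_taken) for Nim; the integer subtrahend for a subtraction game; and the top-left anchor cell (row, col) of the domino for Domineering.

X's best at [.../.OX/.OX]: (0,2)

[.../.OX/.OX] X move#1: (0,0):-1/X../.OX/.OX, (0,1):-1/.X./.OX/.OX, (0,2):+1/..X/.OX/.OX*, (1,0):+1/.../XOX/.OX, (2,0):+1/.../.OX/XOX
[..X/.OX/.OX] end (terminal -1, O#2); searched .../.OX/.OX to 5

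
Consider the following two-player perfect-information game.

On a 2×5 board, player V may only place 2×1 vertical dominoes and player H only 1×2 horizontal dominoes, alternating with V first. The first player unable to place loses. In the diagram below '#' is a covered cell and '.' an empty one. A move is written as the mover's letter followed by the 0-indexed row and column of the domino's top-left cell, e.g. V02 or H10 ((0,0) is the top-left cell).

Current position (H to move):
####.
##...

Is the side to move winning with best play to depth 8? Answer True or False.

p1 H@[####./##...]: H12[####./####.]-1 H13[####./##.##]+1*
p2 V@[####./##.##] terminal -1; root [####./##...] d8

H winning at [####./##...]: True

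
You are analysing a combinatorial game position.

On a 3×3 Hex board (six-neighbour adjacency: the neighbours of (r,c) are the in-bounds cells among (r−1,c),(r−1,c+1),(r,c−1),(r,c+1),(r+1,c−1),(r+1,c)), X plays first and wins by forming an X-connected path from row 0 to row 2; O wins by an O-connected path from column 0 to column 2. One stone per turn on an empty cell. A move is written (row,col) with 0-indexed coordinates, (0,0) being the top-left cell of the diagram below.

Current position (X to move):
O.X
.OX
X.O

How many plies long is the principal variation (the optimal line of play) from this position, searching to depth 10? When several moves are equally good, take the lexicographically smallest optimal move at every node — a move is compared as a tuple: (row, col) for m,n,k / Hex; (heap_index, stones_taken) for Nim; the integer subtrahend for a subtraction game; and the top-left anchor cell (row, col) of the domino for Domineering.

[O.X/.OX/X.O] X move#1: (0,1):+1/OXX/.OX/X.O*, (1,0):+1/O.X/XOX/X.O, (2,1):+1/O.X/.OX/XXO
[OXX/.OX/X.O] O move#2: (1,0):-1/OXX/OOX/X.O*, (2,1):-1/OXX/.OX/XOO
[OXX/OOX/X.O] X move#3: (2,1):+1/OXX/OOX/XXO*
[OXX/OOX/XXO] end (terminal -1, O#4); searched O.X/.OX/X.O to 10

PV length from [O.X/.OX/X.O]: 3 plies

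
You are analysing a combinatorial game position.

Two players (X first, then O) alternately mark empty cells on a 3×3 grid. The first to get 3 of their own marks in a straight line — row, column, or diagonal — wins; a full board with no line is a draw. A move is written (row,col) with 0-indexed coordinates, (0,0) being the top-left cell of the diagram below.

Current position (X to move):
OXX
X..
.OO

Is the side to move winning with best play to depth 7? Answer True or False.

X winning at [OXX/X../.OO]: False

p1 X@[OXX/X../.OO]: (1,1)[OXX/XX./.OO]-1* (1,2)[OXX/X.X/.OO]-1 (2,0)[OXX/X../XOO]-1
p2 O@[OXX/XX./.OO]: (1,2)[OXX/XXO/.OO]-1 (2,0)[OXX/XX./OOO]+1*
p3 X@[OXX/XX./OOO] terminal -1; root [OXX/X../.OO] d7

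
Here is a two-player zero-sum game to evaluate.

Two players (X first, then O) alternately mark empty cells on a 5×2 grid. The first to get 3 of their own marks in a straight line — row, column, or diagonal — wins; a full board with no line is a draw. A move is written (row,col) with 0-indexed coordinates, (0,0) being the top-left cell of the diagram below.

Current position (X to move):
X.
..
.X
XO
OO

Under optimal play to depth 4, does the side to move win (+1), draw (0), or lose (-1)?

[X./../.X/XO/OO] X move#1: (0,1):+0/XX/../.X/XO/OO*, (1,0):+0/X./X./.X/XO/OO, (1,1):+0/X./.X/.X/XO/OO, (2,0):+0/X./../XX/XO/OO
[XX/../.X/XO/OO] O move#2: (1,0):-1/XX/O./.X/XO/OO, (1,1):+0/XX/.O/.X/XO/OO*, (2,0):-1/XX/../OX/XO/OO
[XX/.O/.X/XO/OO] X move#3: (1,0):+0/XX/XO/.X/XO/OO*, (2,0):+0/XX/.O/XX/XO/OO
[XX/XO/.X/XO/OO] O move#4: (2,0):+0/XX/XO/OX/XO/OO*
[XX/XO/OX/XO/OO] end (terminal +0, X#5); searched X./../.X/XO/OO to 4

value(X./../.X/XO/OO, X) = 0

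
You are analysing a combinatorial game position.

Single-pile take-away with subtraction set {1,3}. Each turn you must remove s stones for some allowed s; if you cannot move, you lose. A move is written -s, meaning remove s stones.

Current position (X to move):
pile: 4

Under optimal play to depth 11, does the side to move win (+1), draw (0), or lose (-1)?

value(4, X) = -1

ply 1, X at 4 | -1=-1→3*; -3=-1→1
ply 2, O at 3 | -1=+1→2*; -3=+1→0
ply 3, X at 2 | -1=-1→1*
ply 4, O at 1 | -1=+1→0*
ply 5: 0 is terminal -1 (X); from 4 depth 11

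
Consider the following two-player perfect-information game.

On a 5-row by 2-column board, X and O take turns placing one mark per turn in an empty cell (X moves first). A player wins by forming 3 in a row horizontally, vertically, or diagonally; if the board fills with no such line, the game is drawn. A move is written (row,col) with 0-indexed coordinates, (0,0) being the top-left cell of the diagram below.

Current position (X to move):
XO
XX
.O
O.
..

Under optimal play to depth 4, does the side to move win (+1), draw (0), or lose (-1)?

[XO/XX/.O/O./..] X move#1: (2,0):+1/XO/XX/XO/O./..*, (3,1):+0/XO/XX/.O/OX/.., (4,0):+0/XO/XX/.O/O./X., (4,1):+0/XO/XX/.O/O./.X
[XO/XX/XO/O./..] end (terminal -1, O#2); searched XO/XX/.O/O./.. to 4

value(XO/XX/.O/O./.., X) = +1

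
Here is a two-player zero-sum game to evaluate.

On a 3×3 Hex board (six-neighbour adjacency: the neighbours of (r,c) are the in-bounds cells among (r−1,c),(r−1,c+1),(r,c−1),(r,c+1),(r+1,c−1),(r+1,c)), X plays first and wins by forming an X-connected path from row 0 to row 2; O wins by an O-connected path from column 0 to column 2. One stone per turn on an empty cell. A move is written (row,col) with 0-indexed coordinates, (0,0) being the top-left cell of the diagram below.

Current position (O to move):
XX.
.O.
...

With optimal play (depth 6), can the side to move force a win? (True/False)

O winning at [XX./.O./...]: True

p1 O@[XX./.O./...]: (0,2)[XXO/.O./...]+1* (1,0)[XX./OO./...]+1 (1,2)[XX./.OO/...]+1 (2,0)[XX./.O./O..]+1 (2,1)[XX./.O./.O.]+1 (2,2)[XX./.O./..O]+1
p2 X@[XXO/.O./...]: (1,0)[XXO/XO./...]-1* (1,2)[XXO/.OX/...]-1 (2,0)[XXO/.O./X..]-1 (2,1)[XXO/.O./.X.]-1 (2,2)[XXO/.O./..X]-1
p3 O@[XXO/XO./...]: (1,2)[XXO/XOO/...]-1 (2,0)[XXO/XO./O..]+1* (2,1)[XXO/XO./.O.]-1 (2,2)[XXO/XO./..O]-1
p4 X@[XXO/XO./O..] terminal -1; root [XX./.O./...] d6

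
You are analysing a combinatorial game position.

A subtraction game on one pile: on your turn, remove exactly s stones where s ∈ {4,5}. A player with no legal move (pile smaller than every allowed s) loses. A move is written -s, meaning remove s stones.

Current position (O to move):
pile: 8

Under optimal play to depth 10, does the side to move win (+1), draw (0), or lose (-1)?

ply 1, O at 8 | -4=-1→4; -5=+1→3*
ply 2: 3 is terminal -1 (X); from 8 depth 10

value(8, O) = +1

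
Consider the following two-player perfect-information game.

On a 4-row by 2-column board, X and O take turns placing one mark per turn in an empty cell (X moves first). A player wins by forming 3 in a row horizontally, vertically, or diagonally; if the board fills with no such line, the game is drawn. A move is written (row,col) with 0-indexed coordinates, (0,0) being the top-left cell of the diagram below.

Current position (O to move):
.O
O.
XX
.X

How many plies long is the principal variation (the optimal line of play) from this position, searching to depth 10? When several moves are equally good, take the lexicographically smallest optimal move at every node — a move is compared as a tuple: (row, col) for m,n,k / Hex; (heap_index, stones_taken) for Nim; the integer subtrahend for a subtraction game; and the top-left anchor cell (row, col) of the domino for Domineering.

p1 O@[.O/O./XX/.X]: (0,0)[OO/O./XX/.X]-1 (1,1)[.O/OO/XX/.X]+0* (3,0)[.O/O./XX/OX]-1
p2 X@[.O/OO/XX/.X]: (0,0)[XO/OO/XX/.X]+0* (3,0)[.O/OO/XX/XX]+0
p3 O@[XO/OO/XX/.X]: (3,0)[XO/OO/XX/OX]+0*
p4 X@[XO/OO/XX/OX] terminal +0; root [.O/O./XX/.X] d10

PV length from [.O/O./XX/.X]: 3 plies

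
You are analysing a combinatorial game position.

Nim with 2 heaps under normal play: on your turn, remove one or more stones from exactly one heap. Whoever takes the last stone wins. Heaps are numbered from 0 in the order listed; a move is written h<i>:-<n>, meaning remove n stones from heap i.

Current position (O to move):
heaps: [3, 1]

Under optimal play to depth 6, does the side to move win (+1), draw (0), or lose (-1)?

ply 1, O at (3,1) | h0:-1=-1→(2,1); h0:-2=+1→(1,1)*; h0:-3=-1→(0,1); h1:-1=-1→(3,0)
ply 2, X at (1,1) | h0:-1=-1→(0,1)*; h1:-1=-1→(1,0)
ply 3, O at (0,1) | h1:-1=+1→(0,0)*
ply 4: (0,0) is terminal -1 (X); from (3,1) depth 6

value((3,1), O) = +1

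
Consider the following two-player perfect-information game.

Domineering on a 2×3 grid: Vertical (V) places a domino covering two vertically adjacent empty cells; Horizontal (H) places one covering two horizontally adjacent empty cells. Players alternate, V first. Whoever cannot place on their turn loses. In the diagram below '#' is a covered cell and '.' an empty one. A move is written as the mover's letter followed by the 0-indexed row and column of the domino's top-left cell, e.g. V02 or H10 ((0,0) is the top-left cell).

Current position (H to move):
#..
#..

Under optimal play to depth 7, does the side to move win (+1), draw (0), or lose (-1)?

value(#../#.., H) = +1

ply 1, H at #../#.. | H01=+1→###/#..*; H11=+1→#../###
ply 2: ###/#.. is terminal -1 (V); from #../#.. depth 7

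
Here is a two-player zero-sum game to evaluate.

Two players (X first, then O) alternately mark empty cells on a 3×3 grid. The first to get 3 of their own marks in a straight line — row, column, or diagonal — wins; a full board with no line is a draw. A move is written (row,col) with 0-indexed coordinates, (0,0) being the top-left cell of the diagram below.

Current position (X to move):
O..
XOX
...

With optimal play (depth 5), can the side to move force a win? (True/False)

[O../XOX/...] X move#1: (0,1):-1/OX./XOX/...*, (0,2):-1/O.X/XOX/..., (2,0):-1/O../XOX/X.., (2,1):-1/O../XOX/.X., (2,2):-1/O../XOX/..X
[OX./XOX/...] O move#2: (0,2):+1/OXO/XOX/...*, (2,0):+1/OX./XOX/O.., (2,1):+0/OX./XOX/.O., (2,2):+1/OX./XOX/..O
[OXO/XOX/...] X move#3: (2,0):-1/OXO/XOX/X..*, (2,1):-1/OXO/XOX/.X., (2,2):-1/OXO/XOX/..X
[OXO/XOX/X..] O move#4: (2,1):+0/OXO/XOX/XO., (2,2):+1/OXO/XOX/X.O*
[OXO/XOX/X.O] end (terminal -1, X#5); searched O../XOX/... to 5

X winning at [O../XOX/...]: False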